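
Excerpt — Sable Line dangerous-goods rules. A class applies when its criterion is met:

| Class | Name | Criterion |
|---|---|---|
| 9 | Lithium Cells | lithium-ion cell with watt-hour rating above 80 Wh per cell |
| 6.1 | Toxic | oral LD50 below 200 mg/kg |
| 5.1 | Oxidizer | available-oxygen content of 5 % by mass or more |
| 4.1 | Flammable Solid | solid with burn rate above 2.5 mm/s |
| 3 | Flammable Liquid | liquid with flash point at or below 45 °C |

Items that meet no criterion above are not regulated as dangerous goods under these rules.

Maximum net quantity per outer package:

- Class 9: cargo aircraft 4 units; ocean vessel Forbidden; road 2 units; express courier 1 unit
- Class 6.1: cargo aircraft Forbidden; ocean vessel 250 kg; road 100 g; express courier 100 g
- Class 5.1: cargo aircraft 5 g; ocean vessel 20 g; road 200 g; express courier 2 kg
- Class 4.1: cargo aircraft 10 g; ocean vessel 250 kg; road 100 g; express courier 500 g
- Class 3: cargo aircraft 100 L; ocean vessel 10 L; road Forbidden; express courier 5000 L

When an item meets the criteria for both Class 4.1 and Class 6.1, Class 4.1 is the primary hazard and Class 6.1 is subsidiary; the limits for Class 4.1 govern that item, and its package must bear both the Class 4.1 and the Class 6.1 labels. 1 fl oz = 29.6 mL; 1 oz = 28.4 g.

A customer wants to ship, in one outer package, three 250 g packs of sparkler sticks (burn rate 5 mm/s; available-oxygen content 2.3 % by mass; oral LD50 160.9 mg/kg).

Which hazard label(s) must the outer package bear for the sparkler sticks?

Class 4.1 and 6.1

The sparkler sticks have burn rate 5 mm/s, which is > 2.5 mm/s, so they are Class 4.1 (Flammable Solid).
Oral LD50 160.9 mg/kg meets the Class 6.1 criterion (Toxic), so the sparkler sticks are Class 6.1.
By the precedence rule Class 4.1 is primary and Class 6.1 is subsidiary, and that rule requires both labels on the package.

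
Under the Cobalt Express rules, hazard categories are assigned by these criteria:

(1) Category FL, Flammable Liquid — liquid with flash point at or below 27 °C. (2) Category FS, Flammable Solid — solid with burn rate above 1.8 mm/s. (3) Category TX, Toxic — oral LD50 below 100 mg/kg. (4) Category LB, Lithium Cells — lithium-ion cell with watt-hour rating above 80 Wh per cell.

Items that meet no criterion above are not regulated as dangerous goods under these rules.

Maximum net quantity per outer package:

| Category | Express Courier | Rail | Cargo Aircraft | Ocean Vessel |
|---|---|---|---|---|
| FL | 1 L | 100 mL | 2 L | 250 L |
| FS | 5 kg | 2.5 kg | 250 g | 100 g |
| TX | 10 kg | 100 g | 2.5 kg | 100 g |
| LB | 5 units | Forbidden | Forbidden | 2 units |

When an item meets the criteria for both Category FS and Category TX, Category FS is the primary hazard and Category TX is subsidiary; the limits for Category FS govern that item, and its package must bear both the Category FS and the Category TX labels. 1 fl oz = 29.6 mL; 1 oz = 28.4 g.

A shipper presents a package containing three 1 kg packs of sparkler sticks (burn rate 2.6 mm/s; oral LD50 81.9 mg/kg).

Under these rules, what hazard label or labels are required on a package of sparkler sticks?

Category FS and TX

With burn rate 2.6 mm/s (> 1.8 mm/s), the sparkler sticks fall in Category FS.
Oral LD50 81.9 mg/kg meets the Category TX criterion (Toxic), so the sparkler sticks are Category TX.
By the precedence rule Category FS is primary and Category TX is subsidiary, and that rule requires both labels on the package.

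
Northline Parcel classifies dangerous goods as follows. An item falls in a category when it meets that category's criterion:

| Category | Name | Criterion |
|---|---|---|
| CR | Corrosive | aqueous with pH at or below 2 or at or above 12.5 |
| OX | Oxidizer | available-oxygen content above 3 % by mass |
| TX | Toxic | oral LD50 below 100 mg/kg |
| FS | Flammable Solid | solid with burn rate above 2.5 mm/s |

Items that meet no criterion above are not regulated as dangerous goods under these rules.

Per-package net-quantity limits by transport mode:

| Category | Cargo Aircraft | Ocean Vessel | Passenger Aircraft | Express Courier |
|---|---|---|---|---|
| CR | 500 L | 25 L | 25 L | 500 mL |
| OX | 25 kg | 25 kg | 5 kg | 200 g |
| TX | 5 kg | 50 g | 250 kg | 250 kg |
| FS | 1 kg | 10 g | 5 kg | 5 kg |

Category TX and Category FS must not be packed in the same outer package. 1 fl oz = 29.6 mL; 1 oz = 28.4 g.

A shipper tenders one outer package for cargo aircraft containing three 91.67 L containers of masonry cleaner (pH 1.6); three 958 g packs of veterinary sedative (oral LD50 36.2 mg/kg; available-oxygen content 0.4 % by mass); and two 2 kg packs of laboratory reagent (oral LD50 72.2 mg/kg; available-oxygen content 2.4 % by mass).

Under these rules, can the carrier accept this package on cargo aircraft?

No

The masonry cleaner has pH 1.6, which is ≤ 2, so it is Category CR (Corrosive).
Oral LD50 36.2 mg/kg meets the Category TX criterion (Toxic), so the veterinary sedative is Category TX.
Laboratory reagent: oral LD50 72.2 mg/kg < 100 mg/kg → Category TX (Toxic).
Category TX net quantity: (three 958 g packs = 2.874 kg) + (two 2 kg packs = 4 kg) = 6.874 kg.
6.874 kg exceeds the cargo aircraft limit of 5 kg for Category TX.
Category CR quantity: three 91.67 L containers = 275.01 L.
That is within the Category CR cargo aircraft limit of 500 L.
The segregation rule (Category TX with Category FS) does not apply to Category TX with Category CR.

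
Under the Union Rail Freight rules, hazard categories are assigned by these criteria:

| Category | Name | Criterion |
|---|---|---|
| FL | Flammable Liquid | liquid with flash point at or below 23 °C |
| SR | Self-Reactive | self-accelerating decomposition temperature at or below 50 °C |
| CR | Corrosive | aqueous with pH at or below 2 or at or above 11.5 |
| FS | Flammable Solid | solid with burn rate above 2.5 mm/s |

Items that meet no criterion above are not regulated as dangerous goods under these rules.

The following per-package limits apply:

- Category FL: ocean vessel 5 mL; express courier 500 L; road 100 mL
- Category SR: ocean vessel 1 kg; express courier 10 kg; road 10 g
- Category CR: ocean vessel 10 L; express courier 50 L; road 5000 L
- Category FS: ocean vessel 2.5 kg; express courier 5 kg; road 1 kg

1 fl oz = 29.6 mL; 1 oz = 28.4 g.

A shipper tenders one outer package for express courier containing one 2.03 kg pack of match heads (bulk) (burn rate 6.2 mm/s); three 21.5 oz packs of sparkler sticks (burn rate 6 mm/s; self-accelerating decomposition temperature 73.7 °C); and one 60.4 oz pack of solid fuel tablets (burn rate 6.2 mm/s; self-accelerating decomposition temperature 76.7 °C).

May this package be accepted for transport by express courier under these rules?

No

Burn rate 6.2 mm/s meets the Category FS criterion (Flammable Solid), so the match heads (bulk) are Category FS.
The sparkler sticks have burn rate 6 mm/s, which is > 2.5 mm/s, so they are Category FS (Flammable Solid).
The solid fuel tablets have burn rate 6.2 mm/s, which is > 2.5 mm/s, so they are Category FS (Flammable Solid).
Category FS net quantity: 2.03 kg + (three 21.5 oz packs = 1831.8 g) + (one 60.4 oz pack = 1715.36 g) = 5577.16 g.
5577.16 g > 5 kg (express courier limit, Category FS) — over the limit.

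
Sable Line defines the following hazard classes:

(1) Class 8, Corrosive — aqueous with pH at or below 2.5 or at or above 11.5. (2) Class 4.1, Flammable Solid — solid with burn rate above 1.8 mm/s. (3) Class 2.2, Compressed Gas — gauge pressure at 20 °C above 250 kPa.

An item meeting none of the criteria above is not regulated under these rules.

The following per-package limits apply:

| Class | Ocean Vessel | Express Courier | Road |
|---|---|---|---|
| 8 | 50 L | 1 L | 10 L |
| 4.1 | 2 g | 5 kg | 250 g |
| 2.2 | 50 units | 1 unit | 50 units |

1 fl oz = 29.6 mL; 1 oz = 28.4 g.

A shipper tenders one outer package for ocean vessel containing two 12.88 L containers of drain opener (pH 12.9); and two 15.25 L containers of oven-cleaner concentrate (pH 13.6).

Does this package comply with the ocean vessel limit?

pH 12.9 meets the Class 8 criterion (Corrosive), so the drain opener is Class 8.
With pH 13.6 (≥ 11.5), the oven-cleaner concentrate falls in Class 8.
Total Class 8: (two 12.88 L containers = 25.76 L) + (two 15.25 L containers = 30.5 L) = 56.26 L.
56.26 L > 50 L (ocean vessel limit, Class 8) — over the limit.

No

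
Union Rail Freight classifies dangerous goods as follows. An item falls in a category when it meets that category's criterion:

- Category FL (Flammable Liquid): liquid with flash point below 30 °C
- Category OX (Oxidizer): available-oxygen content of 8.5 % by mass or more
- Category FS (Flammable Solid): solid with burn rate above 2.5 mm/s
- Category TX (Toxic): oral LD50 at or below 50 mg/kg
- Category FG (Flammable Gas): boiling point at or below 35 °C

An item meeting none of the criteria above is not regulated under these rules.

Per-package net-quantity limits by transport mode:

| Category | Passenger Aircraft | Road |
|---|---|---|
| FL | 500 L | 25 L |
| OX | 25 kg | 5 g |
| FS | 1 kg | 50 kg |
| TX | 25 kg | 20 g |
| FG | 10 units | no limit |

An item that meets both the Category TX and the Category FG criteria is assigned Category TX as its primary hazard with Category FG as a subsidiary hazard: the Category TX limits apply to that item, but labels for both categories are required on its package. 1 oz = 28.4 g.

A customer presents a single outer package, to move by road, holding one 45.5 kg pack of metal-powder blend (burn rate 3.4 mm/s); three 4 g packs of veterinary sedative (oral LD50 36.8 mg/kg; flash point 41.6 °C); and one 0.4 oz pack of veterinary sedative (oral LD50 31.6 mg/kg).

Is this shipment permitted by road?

Metal-powder blend: burn rate 3.4 mm/s > 2.5 mm/s → Category FS (Flammable Solid).
Veterinary sedative: oral LD50 36.8 mg/kg ≤ 50 mg/kg → Category TX (Toxic).
The veterinary sedative has oral LD50 31.6 mg/kg, which is ≤ 50 mg/kg, so it is Category TX (Toxic).
Total Category TX: (three 4 g packs = 12 g) + (one 0.4 oz pack = 11.36 g) = 23.36 g.
23.36 g exceeds the road limit of 20 g for Category TX.
Category FS quantity: 45.5 kg.
45.5 kg is within the road limit of 50 kg for Category FS.

No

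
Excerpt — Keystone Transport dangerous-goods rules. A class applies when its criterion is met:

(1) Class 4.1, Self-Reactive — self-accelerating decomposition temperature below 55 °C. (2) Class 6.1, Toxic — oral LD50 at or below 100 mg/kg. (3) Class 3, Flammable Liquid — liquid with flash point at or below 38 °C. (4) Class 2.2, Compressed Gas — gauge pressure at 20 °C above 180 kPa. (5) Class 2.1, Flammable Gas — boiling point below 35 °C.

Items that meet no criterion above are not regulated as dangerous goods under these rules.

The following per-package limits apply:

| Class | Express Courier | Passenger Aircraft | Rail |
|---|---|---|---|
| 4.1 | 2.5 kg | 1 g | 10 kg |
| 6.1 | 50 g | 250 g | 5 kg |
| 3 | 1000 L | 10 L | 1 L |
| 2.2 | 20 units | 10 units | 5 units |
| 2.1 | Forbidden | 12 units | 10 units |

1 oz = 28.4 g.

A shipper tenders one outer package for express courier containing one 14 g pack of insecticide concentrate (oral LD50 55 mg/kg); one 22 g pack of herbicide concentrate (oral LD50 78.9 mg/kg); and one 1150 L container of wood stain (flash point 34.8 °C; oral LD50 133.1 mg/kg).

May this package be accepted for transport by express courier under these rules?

No

Oral LD50 55 mg/kg meets the Class 6.1 criterion (Toxic), so the insecticide concentrate is Class 6.1.
Herbicide concentrate: oral LD50 78.9 mg/kg ≤ 100 mg/kg → Class 6.1 (Toxic).
With flash point 34.8 °C (≤ 38 °C), the wood stain falls in Class 3.
Total Class 6.1: 14 g + 22 g = 36 g.
That is within the Class 6.1 express courier limit of 50 g.
Class 3 quantity: 1150 L.
1150 L exceeds the express courier limit of 1000 L for Class 3.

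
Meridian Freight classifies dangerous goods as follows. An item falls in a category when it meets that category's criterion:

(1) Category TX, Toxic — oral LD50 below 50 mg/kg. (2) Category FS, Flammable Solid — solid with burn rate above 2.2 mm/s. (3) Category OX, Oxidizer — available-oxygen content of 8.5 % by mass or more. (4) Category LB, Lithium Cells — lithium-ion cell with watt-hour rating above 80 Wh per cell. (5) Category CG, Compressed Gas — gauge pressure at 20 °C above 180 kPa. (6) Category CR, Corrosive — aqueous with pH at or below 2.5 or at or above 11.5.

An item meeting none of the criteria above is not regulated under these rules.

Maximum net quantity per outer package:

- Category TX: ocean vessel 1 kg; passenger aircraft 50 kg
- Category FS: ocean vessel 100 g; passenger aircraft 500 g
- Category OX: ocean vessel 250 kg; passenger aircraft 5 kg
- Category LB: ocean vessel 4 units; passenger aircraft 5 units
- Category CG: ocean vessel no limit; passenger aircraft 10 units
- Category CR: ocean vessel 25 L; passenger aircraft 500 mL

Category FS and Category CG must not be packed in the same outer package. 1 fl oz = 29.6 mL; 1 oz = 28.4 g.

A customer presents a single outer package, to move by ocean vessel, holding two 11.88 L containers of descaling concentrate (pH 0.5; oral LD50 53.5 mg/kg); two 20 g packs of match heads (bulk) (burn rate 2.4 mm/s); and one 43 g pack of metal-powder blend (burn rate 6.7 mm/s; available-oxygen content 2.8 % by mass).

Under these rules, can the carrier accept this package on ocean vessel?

Yes

Descaling concentrate: pH 0.5 ≤ 2.5 → Category CR (Corrosive).
Burn rate 2.4 mm/s meets the Category FS criterion (Flammable Solid), so the match heads (bulk) are Category FS.
With burn rate 6.7 mm/s (> 2.2 mm/s), the metal-powder blend falls in Category FS.
Category CR quantity: two 11.88 L containers = 23.76 L.
23.76 L is within the ocean vessel limit of 25 L for Category CR.
Category FS net quantity: (two 20 g packs = 40 g) + 43 g = 83 g.
83 g ≤ 100 g (ocean vessel limit, Category FS) — within limit.
The segregation rule (Category FS with Category CG) does not apply to Category CR with Category FS.
Every hazard category is within its ocean vessel limit and no segregation rule is violated.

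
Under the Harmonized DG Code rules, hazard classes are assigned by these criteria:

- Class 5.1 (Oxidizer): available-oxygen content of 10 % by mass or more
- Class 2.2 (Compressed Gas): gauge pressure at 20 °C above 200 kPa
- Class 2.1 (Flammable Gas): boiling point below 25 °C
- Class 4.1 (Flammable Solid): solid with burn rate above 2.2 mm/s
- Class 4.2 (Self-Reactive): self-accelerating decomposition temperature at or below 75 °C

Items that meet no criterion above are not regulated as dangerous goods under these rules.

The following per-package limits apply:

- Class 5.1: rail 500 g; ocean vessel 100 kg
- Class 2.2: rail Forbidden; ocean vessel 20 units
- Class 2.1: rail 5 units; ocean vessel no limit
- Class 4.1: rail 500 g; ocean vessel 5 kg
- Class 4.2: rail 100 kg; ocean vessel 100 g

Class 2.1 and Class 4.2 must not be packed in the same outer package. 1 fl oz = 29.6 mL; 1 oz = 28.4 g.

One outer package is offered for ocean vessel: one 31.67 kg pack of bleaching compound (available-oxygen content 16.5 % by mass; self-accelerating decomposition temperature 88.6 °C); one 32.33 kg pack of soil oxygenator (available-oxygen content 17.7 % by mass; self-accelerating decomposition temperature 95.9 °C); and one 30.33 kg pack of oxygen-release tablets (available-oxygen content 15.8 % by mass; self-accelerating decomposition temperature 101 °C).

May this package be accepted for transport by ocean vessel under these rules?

Yes

Available-oxygen content 16.5 % by mass meets the Class 5.1 criterion (Oxidizer), so the bleaching compound is Class 5.1.
With available-oxygen content 17.7 % by mass (≥ 10 % by mass), the soil oxygenator falls in Class 5.1.
Oxygen-release tablets: available-oxygen content 15.8 % by mass ≥ 10 % by mass → Class 5.1 (Oxidizer).
Total Class 5.1: 31.67 kg + 32.33 kg + 30.33 kg = 94.33 kg.
That is within the Class 5.1 ocean vessel limit of 100 kg.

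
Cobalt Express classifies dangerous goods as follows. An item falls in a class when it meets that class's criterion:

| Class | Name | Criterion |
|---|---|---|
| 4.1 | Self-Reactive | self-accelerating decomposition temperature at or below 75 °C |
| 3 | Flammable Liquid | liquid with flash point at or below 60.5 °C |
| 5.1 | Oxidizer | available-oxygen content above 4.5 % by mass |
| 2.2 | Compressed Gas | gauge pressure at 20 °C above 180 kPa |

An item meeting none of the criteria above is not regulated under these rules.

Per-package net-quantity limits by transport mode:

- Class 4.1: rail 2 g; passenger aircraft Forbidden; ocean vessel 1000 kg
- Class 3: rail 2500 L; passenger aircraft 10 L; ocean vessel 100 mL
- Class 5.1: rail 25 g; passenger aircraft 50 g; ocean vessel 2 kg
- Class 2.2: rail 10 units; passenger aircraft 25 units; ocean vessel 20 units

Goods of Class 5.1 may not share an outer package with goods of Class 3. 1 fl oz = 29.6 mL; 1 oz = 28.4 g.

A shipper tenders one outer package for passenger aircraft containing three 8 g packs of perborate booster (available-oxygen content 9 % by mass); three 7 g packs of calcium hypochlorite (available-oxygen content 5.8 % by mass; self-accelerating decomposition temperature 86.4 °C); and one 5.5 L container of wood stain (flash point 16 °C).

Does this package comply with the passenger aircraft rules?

The perborate booster has available-oxygen content 9 % by mass, which is > 4.5 % by mass, so it is Class 5.1 (Oxidizer).
Calcium hypochlorite: available-oxygen content 5.8 % by mass > 4.5 % by mass → Class 5.1 (Oxidizer).
With flash point 16 °C (≤ 60.5 °C), the wood stain falls in Class 3.
Total Class 5.1: (three 8 g packs = 24 g) + (three 7 g packs = 21 g) = 45 g.
That is within the Class 5.1 passenger aircraft limit of 50 g.
Class 3 quantity: 5.5 L.
5.5 L is within the passenger aircraft limit of 10 L for Class 3.
Class 5.1 and Class 3 may not share an outer package.

No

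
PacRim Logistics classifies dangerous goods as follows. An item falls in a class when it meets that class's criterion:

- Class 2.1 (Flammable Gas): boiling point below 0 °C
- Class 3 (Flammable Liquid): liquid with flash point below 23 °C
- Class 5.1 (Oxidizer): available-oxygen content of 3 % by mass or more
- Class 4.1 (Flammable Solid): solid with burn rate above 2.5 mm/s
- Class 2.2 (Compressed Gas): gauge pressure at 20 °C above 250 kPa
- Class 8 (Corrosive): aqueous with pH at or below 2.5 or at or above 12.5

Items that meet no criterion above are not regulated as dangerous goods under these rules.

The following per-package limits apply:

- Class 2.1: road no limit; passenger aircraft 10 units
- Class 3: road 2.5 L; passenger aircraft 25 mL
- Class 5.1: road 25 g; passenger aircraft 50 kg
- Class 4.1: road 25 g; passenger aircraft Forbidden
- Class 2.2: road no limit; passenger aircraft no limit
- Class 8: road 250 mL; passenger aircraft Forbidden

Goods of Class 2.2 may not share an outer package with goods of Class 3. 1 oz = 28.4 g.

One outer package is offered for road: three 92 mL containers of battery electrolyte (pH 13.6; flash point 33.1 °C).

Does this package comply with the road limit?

No

pH 13.6 meets the Class 8 criterion (Corrosive), so the battery electrolyte is Class 8.
Class 8 quantity: three 92 mL containers = 276 mL.
That exceeds the Class 8 road limit of 250 mL.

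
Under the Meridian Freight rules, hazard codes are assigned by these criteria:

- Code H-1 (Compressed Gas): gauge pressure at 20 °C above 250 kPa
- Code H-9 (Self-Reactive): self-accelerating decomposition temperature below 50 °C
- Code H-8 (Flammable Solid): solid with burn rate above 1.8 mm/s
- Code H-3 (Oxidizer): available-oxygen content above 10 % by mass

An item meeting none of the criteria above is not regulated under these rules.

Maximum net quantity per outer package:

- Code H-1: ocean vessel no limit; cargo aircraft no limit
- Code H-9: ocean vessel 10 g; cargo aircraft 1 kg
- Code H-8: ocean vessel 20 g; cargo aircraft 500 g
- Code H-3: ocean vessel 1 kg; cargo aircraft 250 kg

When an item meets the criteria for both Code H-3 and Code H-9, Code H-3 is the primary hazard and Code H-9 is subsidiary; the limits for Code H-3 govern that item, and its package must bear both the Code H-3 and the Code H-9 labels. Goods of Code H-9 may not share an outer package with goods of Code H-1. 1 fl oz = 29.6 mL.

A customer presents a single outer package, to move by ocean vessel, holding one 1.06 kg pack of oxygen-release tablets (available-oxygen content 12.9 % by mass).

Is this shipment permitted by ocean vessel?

No

Oxygen-release tablets: available-oxygen content 12.9 % by mass > 10 % by mass → Code H-3 (Oxidizer).
Code H-3 quantity: 1.06 kg.
1.06 kg > 1 kg (ocean vessel limit, Code H-3) — over the limit.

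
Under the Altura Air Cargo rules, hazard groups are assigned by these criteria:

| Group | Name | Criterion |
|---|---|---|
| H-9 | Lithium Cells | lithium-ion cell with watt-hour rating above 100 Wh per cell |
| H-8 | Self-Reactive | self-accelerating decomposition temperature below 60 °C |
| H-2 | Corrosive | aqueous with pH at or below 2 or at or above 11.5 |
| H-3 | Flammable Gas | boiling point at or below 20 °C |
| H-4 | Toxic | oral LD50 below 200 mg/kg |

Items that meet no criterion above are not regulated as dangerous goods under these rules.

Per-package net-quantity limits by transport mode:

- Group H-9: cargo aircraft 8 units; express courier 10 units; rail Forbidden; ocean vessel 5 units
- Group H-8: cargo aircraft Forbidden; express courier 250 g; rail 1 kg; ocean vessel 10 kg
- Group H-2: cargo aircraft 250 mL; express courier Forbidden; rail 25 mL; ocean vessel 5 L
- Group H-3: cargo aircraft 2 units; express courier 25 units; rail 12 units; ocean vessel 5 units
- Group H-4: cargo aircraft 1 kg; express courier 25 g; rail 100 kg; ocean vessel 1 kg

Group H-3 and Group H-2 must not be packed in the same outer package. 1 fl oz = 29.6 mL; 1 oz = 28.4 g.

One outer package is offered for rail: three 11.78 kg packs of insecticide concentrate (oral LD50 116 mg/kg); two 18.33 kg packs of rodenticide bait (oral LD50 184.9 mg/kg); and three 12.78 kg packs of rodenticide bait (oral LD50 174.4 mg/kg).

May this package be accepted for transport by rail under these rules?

No

Insecticide concentrate: oral LD50 116 mg/kg < 200 mg/kg → Group H-4 (Toxic).
Oral LD50 184.9 mg/kg meets the Group H-4 criterion (Toxic), so the rodenticide bait is Group H-4.
Rodenticide bait: oral LD50 174.4 mg/kg < 200 mg/kg → Group H-4 (Toxic).
Total Group H-4: (three 11.78 kg packs = 35.34 kg) + (two 18.33 kg packs = 36.66 kg) + (three 12.78 kg packs = 38.34 kg) = 110.34 kg.
That exceeds the Group H-4 rail limit of 100 kg.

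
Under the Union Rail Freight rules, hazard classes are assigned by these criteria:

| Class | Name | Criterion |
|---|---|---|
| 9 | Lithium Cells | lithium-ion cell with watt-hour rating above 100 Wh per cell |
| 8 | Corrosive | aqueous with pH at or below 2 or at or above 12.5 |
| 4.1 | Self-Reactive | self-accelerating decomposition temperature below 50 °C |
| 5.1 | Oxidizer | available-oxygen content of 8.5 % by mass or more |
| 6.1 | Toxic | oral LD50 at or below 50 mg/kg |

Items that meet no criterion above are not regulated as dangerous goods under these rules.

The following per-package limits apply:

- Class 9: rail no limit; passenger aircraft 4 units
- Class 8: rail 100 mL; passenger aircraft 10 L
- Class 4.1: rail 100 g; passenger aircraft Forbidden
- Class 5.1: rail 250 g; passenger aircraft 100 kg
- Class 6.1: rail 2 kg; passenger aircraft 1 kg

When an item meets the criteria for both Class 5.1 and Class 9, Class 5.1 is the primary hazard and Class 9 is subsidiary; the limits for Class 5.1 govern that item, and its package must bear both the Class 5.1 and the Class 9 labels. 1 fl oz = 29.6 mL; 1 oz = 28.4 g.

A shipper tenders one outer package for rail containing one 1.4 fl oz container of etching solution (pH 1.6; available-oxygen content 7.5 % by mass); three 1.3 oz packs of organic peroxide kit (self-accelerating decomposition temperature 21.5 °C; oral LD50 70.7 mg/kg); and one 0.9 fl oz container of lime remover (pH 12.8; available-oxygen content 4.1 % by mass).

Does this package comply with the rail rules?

pH 1.6 meets the Class 8 criterion (Corrosive), so the etching solution is Class 8.
Self-accelerating decomposition temperature 21.5 °C meets the Class 4.1 criterion (Self-Reactive), so the organic peroxide kit is Class 4.1.
With pH 12.8 (≥ 12.5), the lime remover falls in Class 8.
Total Class 8: (one 1.4 fl oz container = 41.44 mL) + (one 0.9 fl oz container = 26.64 mL) = 68.08 mL.
68.08 mL is within the rail limit of 100 mL for Class 8.
Class 4.1 quantity: three 1.3 oz packs = 110.76 g.
That exceeds the Class 4.1 rail limit of 100 g.

No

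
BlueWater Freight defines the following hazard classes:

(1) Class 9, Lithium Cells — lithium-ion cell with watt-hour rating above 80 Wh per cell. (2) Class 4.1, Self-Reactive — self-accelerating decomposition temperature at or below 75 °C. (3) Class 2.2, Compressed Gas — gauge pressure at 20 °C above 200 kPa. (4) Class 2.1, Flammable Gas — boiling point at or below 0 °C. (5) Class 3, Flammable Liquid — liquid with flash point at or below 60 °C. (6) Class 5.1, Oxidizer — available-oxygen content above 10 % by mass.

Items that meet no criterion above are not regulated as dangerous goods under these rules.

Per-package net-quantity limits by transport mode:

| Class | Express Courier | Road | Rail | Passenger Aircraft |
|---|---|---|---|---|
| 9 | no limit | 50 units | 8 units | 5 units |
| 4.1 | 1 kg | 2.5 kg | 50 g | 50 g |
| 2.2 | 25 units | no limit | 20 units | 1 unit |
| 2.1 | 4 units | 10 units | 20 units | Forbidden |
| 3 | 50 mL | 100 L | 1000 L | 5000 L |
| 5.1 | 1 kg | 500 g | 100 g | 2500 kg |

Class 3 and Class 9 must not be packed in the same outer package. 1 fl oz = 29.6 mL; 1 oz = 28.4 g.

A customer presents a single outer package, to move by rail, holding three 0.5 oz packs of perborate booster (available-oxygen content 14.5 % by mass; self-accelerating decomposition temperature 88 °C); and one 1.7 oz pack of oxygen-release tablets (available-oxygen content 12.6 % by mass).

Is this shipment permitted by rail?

The perborate booster has available-oxygen content 14.5 % by mass, which is > 10 % by mass, so it is Class 5.1 (Oxidizer).
With available-oxygen content 12.6 % by mass (> 10 % by mass), the oxygen-release tablets fall in Class 5.1.
Total Class 5.1: (three 0.5 oz packs = 42.6 g) + (one 1.7 oz pack = 48.28 g) = 90.88 g.
90.88 g ≤ 100 g (rail limit, Class 5.1) — within limit.

Yes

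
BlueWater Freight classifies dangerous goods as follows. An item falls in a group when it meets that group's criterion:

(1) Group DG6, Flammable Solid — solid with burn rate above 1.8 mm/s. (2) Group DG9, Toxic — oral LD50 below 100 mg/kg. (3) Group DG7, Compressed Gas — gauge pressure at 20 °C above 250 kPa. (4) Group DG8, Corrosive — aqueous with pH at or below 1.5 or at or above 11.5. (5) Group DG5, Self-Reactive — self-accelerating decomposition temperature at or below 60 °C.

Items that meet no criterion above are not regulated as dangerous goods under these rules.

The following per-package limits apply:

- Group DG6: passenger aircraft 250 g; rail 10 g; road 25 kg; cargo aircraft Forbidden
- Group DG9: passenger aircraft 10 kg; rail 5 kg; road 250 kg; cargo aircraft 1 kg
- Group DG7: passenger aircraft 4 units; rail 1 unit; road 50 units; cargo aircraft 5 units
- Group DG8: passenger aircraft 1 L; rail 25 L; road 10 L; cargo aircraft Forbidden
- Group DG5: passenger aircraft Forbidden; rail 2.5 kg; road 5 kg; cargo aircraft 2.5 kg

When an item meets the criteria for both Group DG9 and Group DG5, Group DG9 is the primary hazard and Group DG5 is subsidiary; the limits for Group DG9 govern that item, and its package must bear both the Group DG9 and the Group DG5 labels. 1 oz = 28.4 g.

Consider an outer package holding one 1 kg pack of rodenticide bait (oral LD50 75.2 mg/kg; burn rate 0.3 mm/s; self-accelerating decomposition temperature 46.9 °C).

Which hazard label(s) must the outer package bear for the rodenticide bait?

With oral LD50 75.2 mg/kg (< 100 mg/kg), the rodenticide bait falls in Group DG9.
The rodenticide bait has self-accelerating decomposition temperature 46.9 °C, which is ≤ 60 °C, so it is Group DG5 (Self-Reactive).
By the precedence rule Group DG9 is primary and Group DG5 is subsidiary, and that rule requires both labels on the package.

Group DG5 and DG9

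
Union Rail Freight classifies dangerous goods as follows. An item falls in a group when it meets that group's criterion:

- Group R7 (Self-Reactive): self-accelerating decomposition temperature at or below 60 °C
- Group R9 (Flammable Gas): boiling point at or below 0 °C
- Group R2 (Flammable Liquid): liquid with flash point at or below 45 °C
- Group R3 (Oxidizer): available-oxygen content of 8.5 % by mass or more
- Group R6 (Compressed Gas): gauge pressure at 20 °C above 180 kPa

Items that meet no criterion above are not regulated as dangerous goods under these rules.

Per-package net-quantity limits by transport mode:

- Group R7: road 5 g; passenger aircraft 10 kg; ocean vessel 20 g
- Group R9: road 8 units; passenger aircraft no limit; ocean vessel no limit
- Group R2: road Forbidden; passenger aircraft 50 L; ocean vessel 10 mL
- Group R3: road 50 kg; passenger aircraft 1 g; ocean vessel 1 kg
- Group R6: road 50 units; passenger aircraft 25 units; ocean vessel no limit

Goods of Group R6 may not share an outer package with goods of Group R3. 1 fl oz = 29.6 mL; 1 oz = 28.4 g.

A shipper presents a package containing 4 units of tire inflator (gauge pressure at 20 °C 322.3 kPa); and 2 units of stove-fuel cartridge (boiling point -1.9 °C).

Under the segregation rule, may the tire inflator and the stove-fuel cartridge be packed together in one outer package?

Yes

Tire inflator: gauge pressure at 20 °C 322.3 kPa > 180 kPa → Group R6 (Compressed Gas).
The stove-fuel cartridge has boiling point -1.9 °C, which is ≤ 0 °C, so it is Group R9 (Flammable Gas).
No segregation rule bars Group R6 with Group R9.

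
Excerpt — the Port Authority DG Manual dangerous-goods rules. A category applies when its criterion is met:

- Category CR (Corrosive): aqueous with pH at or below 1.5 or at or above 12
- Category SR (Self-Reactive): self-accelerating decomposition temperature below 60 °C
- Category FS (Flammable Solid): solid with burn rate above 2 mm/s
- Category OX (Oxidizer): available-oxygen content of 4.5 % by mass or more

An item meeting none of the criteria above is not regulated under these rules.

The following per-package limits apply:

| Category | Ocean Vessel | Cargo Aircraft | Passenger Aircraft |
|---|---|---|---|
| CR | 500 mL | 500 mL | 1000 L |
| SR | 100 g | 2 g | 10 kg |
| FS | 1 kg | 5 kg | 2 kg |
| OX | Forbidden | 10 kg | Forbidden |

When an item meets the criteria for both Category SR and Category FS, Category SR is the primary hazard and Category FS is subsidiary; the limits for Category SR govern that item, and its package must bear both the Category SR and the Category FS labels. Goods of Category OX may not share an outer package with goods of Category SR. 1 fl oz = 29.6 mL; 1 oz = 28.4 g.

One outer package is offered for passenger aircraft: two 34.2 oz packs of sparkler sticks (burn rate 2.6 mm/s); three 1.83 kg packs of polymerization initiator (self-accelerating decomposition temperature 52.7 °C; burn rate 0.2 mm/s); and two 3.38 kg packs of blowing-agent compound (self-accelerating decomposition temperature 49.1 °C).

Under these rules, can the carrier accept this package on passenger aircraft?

No

With burn rate 2.6 mm/s (> 2 mm/s), the sparkler sticks fall in Category FS.
With self-accelerating decomposition temperature 52.7 °C (< 60 °C), the polymerization initiator falls in Category SR.
Blowing-agent compound: self-accelerating decomposition temperature 49.1 °C < 60 °C → Category SR (Self-Reactive).
Total Category SR: (three 1.83 kg packs = 5.49 kg) + (two 3.38 kg packs = 6.76 kg) = 12.25 kg.
That exceeds the Category SR passenger aircraft limit of 10 kg.
Category FS quantity: two 34.2 oz packs = 1942.56 g.
That is within the Category FS passenger aircraft limit of 2 kg.
The segregation rule (Category OX with Category SR) does not apply to Category SR with Category FS.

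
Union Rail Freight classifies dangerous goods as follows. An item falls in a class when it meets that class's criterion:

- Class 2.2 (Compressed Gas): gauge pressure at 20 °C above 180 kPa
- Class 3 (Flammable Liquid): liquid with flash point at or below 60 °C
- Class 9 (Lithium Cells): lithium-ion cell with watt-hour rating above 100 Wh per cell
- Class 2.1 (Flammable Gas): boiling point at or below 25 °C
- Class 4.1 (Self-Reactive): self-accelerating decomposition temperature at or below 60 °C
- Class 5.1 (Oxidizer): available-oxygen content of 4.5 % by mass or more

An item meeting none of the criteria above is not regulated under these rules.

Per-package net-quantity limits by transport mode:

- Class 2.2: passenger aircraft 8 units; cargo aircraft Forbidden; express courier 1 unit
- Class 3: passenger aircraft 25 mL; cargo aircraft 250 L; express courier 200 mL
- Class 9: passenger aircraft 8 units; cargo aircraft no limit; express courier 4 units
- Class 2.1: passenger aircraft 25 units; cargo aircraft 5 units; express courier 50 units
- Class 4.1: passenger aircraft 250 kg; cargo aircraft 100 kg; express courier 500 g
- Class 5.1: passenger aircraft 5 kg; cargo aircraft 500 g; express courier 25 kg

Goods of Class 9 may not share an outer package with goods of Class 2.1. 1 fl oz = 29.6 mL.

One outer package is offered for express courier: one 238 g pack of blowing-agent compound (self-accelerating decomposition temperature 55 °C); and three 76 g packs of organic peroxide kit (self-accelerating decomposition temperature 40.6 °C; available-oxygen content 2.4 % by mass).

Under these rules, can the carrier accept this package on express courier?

Blowing-agent compound: self-accelerating decomposition temperature 55 °C ≤ 60 °C → Class 4.1 (Self-Reactive).
Self-accelerating decomposition temperature 40.6 °C meets the Class 4.1 criterion (Self-Reactive), so the organic peroxide kit is Class 4.1.
Total Class 4.1: 238 g + (three 76 g packs = 228 g) = 466 g.
466 g is within the express courier limit of 500 g for Class 4.1.

Yes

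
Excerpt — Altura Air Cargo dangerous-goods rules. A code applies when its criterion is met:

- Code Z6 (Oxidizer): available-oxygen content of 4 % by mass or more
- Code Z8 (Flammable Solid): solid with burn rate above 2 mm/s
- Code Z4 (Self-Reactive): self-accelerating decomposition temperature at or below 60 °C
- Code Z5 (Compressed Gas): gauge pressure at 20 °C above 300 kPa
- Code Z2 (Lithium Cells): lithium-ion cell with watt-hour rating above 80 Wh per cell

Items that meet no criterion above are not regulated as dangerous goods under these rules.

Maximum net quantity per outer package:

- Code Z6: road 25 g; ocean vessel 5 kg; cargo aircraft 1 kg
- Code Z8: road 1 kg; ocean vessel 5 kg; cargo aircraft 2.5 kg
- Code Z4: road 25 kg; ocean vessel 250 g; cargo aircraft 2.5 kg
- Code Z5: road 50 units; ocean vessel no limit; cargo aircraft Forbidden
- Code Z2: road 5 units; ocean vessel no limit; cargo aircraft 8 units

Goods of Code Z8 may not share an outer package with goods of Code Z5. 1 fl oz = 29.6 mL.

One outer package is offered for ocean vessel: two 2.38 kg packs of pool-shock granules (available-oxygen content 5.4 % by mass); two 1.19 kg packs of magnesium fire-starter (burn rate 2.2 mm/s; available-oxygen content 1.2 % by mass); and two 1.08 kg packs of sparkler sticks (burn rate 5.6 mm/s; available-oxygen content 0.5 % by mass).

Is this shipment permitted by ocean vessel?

Yes

The pool-shock granules have available-oxygen content 5.4 % by mass, which is ≥ 4 % by mass, so they are Code Z6 (Oxidizer).
Burn rate 2.2 mm/s meets the Code Z8 criterion (Flammable Solid), so the magnesium fire-starter is Code Z8.
With burn rate 5.6 mm/s (> 2 mm/s), the sparkler sticks fall in Code Z8.
Code Z8 net quantity: (two 1.19 kg packs = 2.38 kg) + (two 1.08 kg packs = 2.16 kg) = 4.54 kg.
4.54 kg ≤ 5 kg (ocean vessel limit, Code Z8) — within limit.
Code Z6 quantity: two 2.38 kg packs = 4.76 kg.
4.76 kg ≤ 5 kg (ocean vessel limit, Code Z6) — within limit.
The segregation rule (Code Z8 with Code Z5) does not apply to Code Z8 with Code Z6.
Every hazard code is within its ocean vessel limit and no segregation rule is violated.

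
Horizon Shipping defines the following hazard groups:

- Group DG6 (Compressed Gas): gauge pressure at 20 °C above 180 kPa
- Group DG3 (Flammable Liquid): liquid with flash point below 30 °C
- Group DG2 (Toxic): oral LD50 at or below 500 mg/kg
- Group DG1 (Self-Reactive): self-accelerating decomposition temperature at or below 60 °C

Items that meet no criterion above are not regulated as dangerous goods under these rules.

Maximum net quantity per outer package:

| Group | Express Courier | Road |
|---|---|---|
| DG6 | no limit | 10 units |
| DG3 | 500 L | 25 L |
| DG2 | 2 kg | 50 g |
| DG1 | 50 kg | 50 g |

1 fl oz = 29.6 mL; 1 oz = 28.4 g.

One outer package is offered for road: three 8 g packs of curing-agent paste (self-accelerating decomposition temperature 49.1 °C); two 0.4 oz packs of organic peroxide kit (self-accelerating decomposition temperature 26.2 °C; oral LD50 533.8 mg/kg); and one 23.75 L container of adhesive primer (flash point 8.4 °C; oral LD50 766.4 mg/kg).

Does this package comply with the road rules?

Curing-agent paste: self-accelerating decomposition temperature 49.1 °C ≤ 60 °C → Group DG1 (Self-Reactive).
The organic peroxide kit has self-accelerating decomposition temperature 26.2 °C, which is ≤ 60 °C, so it is Group DG1 (Self-Reactive).
With flash point 8.4 °C (< 30 °C), the adhesive primer falls in Group DG3.
Group DG1 net quantity: (three 8 g packs = 24 g) + (two 0.4 oz packs = 22.72 g) = 46.72 g.
46.72 g is within the road limit of 50 g for Group DG1.
Group DG3 quantity: 23.75 L.
That is within the Group DG3 road limit of 25 L.
Every hazard group is within its road limit and no segregation rule is violated.

Yes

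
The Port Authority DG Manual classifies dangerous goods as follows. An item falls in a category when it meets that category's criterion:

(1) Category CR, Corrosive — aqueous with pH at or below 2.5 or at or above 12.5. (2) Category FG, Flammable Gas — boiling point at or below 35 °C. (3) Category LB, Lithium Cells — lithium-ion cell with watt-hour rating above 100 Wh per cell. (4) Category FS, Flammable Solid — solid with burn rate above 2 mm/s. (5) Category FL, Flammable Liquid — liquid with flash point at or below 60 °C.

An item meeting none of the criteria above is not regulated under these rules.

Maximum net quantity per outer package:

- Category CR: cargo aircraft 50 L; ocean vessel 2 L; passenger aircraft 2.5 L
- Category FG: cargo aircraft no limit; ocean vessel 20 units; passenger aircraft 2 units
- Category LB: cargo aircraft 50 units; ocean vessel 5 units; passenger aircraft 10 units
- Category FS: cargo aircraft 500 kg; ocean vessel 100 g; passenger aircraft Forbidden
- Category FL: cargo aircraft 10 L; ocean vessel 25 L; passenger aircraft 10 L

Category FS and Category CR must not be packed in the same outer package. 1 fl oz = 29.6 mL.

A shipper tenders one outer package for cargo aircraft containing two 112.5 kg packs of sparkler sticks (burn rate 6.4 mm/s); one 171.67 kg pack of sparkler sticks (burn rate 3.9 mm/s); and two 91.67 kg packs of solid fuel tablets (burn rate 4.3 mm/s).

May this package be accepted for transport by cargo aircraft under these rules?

With burn rate 6.4 mm/s (> 2 mm/s), the sparkler sticks fall in Category FS.
Burn rate 3.9 mm/s meets the Category FS criterion (Flammable Solid), so the sparkler sticks are Category FS.
With burn rate 4.3 mm/s (> 2 mm/s), the solid fuel tablets fall in Category FS.
Category FS net quantity: (two 112.5 kg packs = 225 kg) + 171.67 kg + (two 91.67 kg packs = 183.34 kg) = 580.01 kg.
That exceeds the Category FS cargo aircraft limit of 500 kg.

No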